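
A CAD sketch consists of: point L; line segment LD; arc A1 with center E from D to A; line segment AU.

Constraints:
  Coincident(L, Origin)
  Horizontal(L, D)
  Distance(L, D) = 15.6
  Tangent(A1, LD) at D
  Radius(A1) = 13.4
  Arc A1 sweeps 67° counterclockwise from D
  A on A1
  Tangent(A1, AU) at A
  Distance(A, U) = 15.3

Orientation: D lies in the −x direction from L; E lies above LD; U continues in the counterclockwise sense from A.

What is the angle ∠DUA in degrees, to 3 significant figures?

16.5°

On A1, D sits at bearing -90° from E; a 67° counterclockwise sweep puts A at bearing -23°, so A = E + 13.4·(cos -23°, sin -23°) = (-3.27, 8.16). A1 meets AU tangentially, so EA is at right angles to AU, so AU runs along (−sin -23°, cos -23°); with |AU| = 15.3, U = (2.71, 22.2). Then cos ∠DUA = UD·UA / (|UD||UA|), giving 16.5°.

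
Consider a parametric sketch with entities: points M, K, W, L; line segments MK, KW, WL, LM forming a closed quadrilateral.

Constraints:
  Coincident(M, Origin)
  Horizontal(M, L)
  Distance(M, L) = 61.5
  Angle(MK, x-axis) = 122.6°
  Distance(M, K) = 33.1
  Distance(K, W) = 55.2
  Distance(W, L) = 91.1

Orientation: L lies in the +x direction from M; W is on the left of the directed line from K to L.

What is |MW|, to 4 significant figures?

76.07

Checks: |KW| = 55.20 ✓; |WL| = 91.10 ✓.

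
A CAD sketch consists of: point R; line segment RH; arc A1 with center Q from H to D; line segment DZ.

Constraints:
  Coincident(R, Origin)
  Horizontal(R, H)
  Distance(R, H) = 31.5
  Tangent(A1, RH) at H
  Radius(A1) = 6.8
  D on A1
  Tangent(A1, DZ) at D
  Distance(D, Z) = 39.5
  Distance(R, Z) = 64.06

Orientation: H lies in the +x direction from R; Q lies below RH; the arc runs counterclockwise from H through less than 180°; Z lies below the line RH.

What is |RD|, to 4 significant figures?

27.75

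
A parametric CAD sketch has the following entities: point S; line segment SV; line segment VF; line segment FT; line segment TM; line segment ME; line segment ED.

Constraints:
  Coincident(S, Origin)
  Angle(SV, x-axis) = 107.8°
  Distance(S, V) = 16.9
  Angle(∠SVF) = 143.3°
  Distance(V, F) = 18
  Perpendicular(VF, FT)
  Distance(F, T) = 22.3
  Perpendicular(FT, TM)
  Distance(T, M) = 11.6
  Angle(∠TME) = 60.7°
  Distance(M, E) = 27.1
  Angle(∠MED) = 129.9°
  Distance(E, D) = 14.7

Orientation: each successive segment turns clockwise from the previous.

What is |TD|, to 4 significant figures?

30.87

S is at the origin; SV runs at 107.8° with length 16.9, so V = (-5.166, 16.09). ∠SVF = 143.3° gives VF at 71.10° from the x-axis; with |VF| = 18.0, F = (0.6643, 33.12). VF ⟂ FT, so FT runs at -18.90°; with |FT| = 22.3, T = (21.76, 25.90). FT ⟂ TM, so TM runs at -108.9°; with |TM| = 11.6, M = (18.00, 14.92). ∠TME = 60.7° gives ME at 131.8° from the x-axis; with |ME| = 27.1, E = (-0.05851, 35.12). ∠MED = 129.9° gives ED at 81.70° from the x-axis; with |ED| = 14.7, D = (2.064, 49.67). Then |TD| = |D − T| = 30.87.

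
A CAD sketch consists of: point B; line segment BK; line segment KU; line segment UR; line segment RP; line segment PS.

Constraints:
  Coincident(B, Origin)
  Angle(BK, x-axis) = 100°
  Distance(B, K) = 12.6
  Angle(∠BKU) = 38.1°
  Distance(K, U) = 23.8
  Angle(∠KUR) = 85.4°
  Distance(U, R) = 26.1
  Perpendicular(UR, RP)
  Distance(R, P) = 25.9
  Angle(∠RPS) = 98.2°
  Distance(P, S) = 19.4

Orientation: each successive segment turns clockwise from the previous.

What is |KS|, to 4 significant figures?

7.024

B is at the origin; BK runs at 100.0° with length 12.6, so K = (-2.188, 12.41). ∠BKU = 38.1° gives KU at -41.90° from the x-axis; with |KU| = 23.8, U = (15.53, -3.486). ∠KUR = 85.4° gives UR at -136.5° from the x-axis; with |UR| = 26.1, R = (-3.406, -21.45). UR ⟂ RP, so RP runs at 133.5°; with |RP| = 25.9, P = (-21.23, -2.665). ∠RPS = 98.2° gives PS at 51.70° from the x-axis; with |PS| = 19.4, S = (-9.210, 12.56). Then |KS| = |S − K| = 7.024.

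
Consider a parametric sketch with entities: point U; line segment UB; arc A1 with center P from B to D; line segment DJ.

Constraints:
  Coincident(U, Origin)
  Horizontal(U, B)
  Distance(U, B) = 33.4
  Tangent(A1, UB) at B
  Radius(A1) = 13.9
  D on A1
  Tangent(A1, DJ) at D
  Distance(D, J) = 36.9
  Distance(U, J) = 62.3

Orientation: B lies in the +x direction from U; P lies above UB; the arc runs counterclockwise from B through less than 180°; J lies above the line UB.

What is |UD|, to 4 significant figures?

50.08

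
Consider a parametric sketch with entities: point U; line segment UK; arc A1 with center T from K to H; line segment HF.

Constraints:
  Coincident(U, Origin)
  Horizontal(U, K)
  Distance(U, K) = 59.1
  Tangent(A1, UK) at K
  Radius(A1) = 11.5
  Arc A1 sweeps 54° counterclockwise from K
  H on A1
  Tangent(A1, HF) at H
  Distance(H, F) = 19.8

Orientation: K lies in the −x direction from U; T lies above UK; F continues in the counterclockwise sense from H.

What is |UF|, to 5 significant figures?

43.439

U is at the origin; UK is horizontal with |UK| = 59.1 and K on the −x side, so K = (-59.100, 0.0000). A1 meets UK tangentially, so TK is at right angles to UK, so T = K + (0, 11.5) = (-59.100, 11.500). On A1, K sits at bearing -90° from T; a 54° counterclockwise sweep puts H at bearing -36°, so H = T + 11.5·(cos -36°, sin -36°) = (-49.796, 4.7405). Tangency of A1 to HF means the radius TH is perpendicular to HF, so HF runs along (−sin -36°, cos -36°); with |HF| = 19.8, F = (-38.158, 20.759). Then |UF| = |F − U| = 43.439.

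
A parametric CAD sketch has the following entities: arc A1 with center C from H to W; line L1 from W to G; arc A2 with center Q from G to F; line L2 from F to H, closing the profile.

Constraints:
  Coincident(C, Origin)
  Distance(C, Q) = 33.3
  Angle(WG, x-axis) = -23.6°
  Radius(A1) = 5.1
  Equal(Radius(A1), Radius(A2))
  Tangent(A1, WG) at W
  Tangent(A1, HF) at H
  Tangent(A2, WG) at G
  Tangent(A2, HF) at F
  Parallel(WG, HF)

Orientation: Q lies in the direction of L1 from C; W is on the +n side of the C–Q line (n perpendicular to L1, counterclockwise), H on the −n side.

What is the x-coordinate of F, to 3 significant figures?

28.5

The slot axis is L1's direction at -23.6°, so u = (cos -23.6°, sin -23.6°) = (0.916, -0.400) and n = (−sin -23.6°, cos -23.6°) = (0.400, 0.916). C is at the origin and Q lies 33.3 along u from C, so Q = 33.3·u = (30.5, -13.3). Tangency of A1 to both parallel lines with radius 5.1 puts W and H at C ± 5.1·n: W = (2.04, 4.67), H = (-2.04, -4.67). Equal radii place G and F the same way about Q: G = Q + 5.1·n = (32.6, -8.66), F = Q − 5.1·n = (28.5, -18.0). So F.x = 28.5.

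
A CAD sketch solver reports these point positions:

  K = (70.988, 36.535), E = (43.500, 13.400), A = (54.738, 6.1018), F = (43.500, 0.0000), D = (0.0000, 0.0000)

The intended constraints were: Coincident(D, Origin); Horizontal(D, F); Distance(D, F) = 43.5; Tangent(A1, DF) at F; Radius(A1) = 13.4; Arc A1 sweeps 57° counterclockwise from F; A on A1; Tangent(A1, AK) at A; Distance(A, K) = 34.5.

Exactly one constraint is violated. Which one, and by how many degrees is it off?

Tangent(A1, AK) at A — off by 4.90°.

D = (0.00, 0.00) ✓; D.y = 0.00, F.y = 0.00 ✓; |DF| = 43.50 ✓; ∠(EF, FD) = 90.00° ✓; |EF| = 13.40 ✓; bearing(E→A) − bearing(E→F) = 57.00° ✓; |EA| = 13.40 ✓; ∠(EA, AK) = 85.10° ✗; |AK| = 34.50 ✓.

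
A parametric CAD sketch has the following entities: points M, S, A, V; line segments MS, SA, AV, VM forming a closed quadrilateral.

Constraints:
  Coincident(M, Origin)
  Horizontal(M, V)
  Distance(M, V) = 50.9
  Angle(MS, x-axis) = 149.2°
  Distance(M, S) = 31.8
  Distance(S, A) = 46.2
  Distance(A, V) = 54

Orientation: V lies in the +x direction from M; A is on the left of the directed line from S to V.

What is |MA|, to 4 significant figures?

40.77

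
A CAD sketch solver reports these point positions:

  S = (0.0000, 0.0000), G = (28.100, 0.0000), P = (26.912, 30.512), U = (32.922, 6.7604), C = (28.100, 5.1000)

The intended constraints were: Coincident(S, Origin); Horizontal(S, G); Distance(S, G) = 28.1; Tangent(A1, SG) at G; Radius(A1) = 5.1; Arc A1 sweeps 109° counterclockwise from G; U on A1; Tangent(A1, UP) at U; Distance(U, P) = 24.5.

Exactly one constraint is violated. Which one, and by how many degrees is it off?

Tangent(A1, UP) at U — off by 4.80°.

S = (0.00, 0.00) ✓; S.y = 0.00, G.y = 0.00 ✓; |SG| = 28.10 ✓; ∠(CG, GS) = 90.00° ✓; |CG| = 5.100 ✓; bearing(C→U) − bearing(C→G) = 109.0° ✓; |CU| = 5.100 ✓; ∠(CU, UP) = 94.80° ✗; |UP| = 24.50 ✓.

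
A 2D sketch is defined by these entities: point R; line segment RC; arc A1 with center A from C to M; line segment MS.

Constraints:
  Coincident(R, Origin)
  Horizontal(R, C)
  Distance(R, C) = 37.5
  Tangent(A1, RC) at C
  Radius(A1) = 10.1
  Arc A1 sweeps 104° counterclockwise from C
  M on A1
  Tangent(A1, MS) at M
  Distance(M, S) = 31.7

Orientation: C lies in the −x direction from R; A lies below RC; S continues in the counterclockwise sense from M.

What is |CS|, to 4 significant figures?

43.35

R is at the origin; RC is horizontal with |RC| = 37.5 and C on the −x side, so C = (-37.50, 0.000). The tangent condition forces AC to be normal to RC, so A = C + (0, -10.1) = (-37.50, -10.10). On A1, C sits at bearing 90° from A; a 104° counterclockwise sweep puts M at bearing 194°, so M = A + 10.1·(cos 194°, sin 194°) = (-47.30, -12.54). Since A1 is tangent to MS there, AM ⟂ MS, so MS runs along (−sin 194°, cos 194°); with |MS| = 31.7, S = (-39.63, -43.30). Then |CS| = |S − C| = 43.35.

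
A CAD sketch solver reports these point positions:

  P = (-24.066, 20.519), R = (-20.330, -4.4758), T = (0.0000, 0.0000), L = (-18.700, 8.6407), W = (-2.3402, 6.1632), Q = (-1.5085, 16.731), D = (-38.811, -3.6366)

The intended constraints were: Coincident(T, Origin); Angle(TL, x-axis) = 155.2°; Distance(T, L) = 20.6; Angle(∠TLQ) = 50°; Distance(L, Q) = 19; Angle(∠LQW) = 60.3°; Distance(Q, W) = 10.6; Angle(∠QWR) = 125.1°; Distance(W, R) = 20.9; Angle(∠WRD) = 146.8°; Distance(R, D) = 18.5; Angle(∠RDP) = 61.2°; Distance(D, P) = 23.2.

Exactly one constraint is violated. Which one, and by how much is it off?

Distance(D, P) = 23.2 — off by 5.10.

T = (0.00, 0.00) ✓; TL at 155.2° ✓; |TL| = 20.60 ✓; ∠TLQ = 50.00° ✓; |LQ| = 19.00 ✓; ∠LQW = 60.30° ✓; |QW| = 10.60 ✓; ∠QWR = 125.1° ✓; |WR| = 20.90 ✓; ∠WRD = 146.8° ✓; |RD| = 18.50 ✓; ∠RDP = 61.20° ✓; |DP| = 28.30 ✗.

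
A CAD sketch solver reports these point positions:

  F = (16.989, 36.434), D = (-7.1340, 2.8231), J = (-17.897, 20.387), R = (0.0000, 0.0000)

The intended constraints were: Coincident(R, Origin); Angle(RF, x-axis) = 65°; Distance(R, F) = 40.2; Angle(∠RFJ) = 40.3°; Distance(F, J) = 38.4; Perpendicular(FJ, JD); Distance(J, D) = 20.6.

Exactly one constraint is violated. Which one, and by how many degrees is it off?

Perpendicular(FJ, JD) — off by 6.80°.

R = (0.00, 0.00) ✓; RF at 65.00° ✓; |RF| = 40.20 ✓; ∠RFJ = 40.30° ✓; |FJ| = 38.40 ✓; ∠(FJ, JD) = 96.80° ✗; |JD| = 20.60 ✓.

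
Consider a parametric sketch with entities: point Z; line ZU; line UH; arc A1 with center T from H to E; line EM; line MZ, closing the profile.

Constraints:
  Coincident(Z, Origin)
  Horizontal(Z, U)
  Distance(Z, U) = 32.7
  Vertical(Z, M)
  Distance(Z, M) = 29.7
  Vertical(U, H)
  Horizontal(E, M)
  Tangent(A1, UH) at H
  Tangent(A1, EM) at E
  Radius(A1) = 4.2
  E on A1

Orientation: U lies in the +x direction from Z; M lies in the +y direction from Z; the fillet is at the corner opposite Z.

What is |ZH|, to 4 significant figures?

41.47

The virtual corner opposite Z is at (32.70, 29.70). Tangency of A1 to UH means the radius TH is perpendicular to UH and the tangent condition forces TE to be normal to EM, with radius 4.2, so the center T sits 4.2 in from both sides at T = (28.50, 25.50). That places the tangent points at H = (32.70, 25.50) on UH and E = (28.50, 29.70) on EM. Then |ZH| = |H − Z| = 41.47.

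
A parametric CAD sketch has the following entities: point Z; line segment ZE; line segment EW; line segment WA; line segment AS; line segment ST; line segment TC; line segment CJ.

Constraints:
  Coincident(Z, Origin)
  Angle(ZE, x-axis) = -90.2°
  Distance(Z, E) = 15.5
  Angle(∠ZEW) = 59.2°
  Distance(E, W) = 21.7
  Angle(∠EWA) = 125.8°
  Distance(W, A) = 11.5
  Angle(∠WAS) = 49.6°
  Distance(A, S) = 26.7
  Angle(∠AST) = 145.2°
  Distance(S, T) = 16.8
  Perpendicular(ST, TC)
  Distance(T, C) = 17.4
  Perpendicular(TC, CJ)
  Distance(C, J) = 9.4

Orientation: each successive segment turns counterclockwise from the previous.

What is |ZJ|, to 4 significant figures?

24.28

Z is at the origin; ZE runs at -90.2° with length 15.5, so E = (-0.05411, -15.50). ∠ZEW = 59.2° gives EW at 30.60° from the x-axis; with |EW| = 21.7, W = (18.62, -4.454). ∠EWA = 125.8° gives WA at 84.80° from the x-axis; with |WA| = 11.5, A = (19.67, 6.999). ∠WAS = 49.6° gives AS at -144.8° from the x-axis; with |AS| = 26.7, S = (-2.151, -8.392). ∠AST = 145.2° gives ST at -110.0° from the x-axis; with |ST| = 16.8, T = (-7.897, -24.18). The perpendicularity gives TC at right angles to ST, so TC runs at -20.00°; with |TC| = 17.4, C = (8.453, -30.13). TC is perpendicular to CJ, so CJ runs at 70.00°; with |CJ| = 9.4, J = (11.67, -21.30). Then |ZJ| = |J − Z| = 24.28.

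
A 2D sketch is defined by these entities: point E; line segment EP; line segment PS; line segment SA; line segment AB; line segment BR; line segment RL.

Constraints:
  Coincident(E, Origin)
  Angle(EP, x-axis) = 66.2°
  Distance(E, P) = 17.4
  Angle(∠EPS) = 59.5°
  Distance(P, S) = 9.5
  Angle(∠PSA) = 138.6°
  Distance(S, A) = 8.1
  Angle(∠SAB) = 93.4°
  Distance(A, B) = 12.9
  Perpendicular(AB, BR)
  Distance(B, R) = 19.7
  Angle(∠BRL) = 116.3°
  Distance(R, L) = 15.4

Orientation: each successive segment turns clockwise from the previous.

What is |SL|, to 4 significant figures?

18.44

E is at the origin; EP runs at 66.2° with length 17.4, so P = (7.022, 15.92). ∠EPS = 59.5° gives PS at -54.30° from the x-axis; with |PS| = 9.5, S = (12.57, 8.206). ∠PSA = 138.6° gives SA at -95.70° from the x-axis; with |SA| = 8.1, A = (11.76, 0.1456). ∠SAB = 93.4° gives AB at 177.7° from the x-axis; with |AB| = 12.9, B = (-1.129, 0.6633). AB ⟂ BR, so BR runs at 87.70°; with |BR| = 19.7, R = (-0.3382, 20.35). ∠BRL = 116.3° gives RL at 24.00° from the x-axis; with |RL| = 15.4, L = (13.73, 26.61). Then |SL| = |L − S| = 18.44.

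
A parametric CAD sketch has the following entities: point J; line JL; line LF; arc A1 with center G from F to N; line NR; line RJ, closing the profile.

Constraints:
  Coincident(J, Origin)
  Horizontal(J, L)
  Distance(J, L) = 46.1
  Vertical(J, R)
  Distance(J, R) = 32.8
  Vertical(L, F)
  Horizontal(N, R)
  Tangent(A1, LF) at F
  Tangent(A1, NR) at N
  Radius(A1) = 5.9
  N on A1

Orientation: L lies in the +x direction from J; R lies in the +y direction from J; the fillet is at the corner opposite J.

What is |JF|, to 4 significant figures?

53.37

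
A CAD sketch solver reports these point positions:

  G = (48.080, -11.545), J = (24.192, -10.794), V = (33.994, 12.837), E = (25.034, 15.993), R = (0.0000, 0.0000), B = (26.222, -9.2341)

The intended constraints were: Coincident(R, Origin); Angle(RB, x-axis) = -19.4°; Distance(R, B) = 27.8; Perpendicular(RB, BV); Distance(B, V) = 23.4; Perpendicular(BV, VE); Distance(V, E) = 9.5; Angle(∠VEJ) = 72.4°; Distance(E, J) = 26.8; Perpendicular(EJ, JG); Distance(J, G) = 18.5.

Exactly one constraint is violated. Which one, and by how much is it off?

Distance(J, G) = 18.5 — off by 5.40.

R = (0.00, 0.00) ✓; RB at -19.40° ✓; |RB| = 27.80 ✓; ∠(RB, BV) = 90.00° ✓; |BV| = 23.40 ✓; ∠(BV, VE) = 90.00° ✓; |VE| = 9.500 ✓; ∠VEJ = 72.40° ✓; |EJ| = 26.80 ✓; ∠(EJ, JG) = 90.00° ✓; |JG| = 23.90 ✗.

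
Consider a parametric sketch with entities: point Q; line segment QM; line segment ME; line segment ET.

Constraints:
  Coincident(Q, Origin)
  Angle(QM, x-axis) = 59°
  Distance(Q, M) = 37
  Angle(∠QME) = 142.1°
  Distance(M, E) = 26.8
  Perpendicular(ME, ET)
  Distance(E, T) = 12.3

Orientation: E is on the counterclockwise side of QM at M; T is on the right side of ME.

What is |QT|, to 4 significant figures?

66.05

Q is at the origin; QM runs at 59.0° with length 37.0, so M = 37.0·(cos 59.0°, sin 59.0°) = (19.06, 31.72). ∠QME = 142.1°, so ME runs at 59.0° + (180° − 142.1°) = 96.90° from the x-axis; with |ME| = 26.8, E = M + 26.8·(cos 96.90°, sin 96.90°) = (15.84, 58.32). ME is perpendicular to ET; with |ET| = 12.3 on the right of ME, T = E + 12.3·(0.9928, 0.1201) = (28.05, 59.80). Then |QT| = |T − Q| = 66.05.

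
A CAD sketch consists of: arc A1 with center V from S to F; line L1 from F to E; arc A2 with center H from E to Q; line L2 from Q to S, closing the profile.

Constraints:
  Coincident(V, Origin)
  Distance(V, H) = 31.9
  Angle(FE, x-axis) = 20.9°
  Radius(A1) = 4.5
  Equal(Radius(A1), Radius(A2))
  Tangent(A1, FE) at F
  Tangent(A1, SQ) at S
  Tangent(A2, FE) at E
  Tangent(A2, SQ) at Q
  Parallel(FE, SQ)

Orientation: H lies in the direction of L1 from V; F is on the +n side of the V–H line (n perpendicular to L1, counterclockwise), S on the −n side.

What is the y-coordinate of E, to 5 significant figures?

15.584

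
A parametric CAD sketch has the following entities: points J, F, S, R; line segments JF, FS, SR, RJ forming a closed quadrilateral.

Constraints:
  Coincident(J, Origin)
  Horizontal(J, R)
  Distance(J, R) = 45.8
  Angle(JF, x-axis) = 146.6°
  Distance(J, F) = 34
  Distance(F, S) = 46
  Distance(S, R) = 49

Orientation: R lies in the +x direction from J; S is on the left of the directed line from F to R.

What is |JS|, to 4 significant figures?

39.57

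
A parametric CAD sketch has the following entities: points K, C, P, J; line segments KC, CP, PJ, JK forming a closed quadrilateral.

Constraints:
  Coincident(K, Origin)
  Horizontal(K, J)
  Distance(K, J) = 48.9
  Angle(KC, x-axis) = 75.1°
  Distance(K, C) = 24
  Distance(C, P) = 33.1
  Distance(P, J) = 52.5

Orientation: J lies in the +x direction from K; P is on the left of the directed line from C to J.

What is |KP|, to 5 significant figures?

55.651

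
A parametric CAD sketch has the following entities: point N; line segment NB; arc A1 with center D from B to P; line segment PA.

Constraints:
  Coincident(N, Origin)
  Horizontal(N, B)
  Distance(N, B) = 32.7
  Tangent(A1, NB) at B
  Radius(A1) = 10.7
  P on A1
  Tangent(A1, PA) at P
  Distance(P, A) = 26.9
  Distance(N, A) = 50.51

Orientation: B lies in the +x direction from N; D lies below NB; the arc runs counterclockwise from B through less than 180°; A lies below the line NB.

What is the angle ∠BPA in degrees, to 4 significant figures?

125.5°

Checks: ∠(DB, BN) = 90.00° ✓; |DB| = 10.70 ✓; |DP| = 10.70 ✓; ∠(DP, PA) = 90.00° ✓; |PA| = 26.90 ✓; |NA| = 50.51 ✓.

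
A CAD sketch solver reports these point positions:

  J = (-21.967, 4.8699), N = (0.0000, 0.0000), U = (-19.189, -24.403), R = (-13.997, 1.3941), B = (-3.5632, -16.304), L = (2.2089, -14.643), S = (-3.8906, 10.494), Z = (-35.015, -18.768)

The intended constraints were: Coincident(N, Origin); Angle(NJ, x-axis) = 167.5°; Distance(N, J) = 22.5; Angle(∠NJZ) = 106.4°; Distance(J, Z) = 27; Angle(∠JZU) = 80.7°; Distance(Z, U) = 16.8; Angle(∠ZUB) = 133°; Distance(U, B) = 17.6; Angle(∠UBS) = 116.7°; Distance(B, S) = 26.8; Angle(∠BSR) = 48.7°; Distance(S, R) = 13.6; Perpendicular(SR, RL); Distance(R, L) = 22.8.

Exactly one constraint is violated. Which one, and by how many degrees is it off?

Perpendicular(SR, RL) — off by 3.30°.

N = (0.00, 0.00) ✓; NJ at 167.5° ✓; |NJ| = 22.50 ✓; ∠NJZ = 106.4° ✓; |JZ| = 27.00 ✓; ∠JZU = 80.70° ✓; |ZU| = 16.80 ✓; ∠ZUB = 133.0° ✓; |UB| = 17.60 ✓; ∠UBS = 116.7° ✓; |BS| = 26.80 ✓; ∠BSR = 48.70° ✓; |SR| = 13.60 ✓; ∠(SR, RL) = 93.30° ✗; |RL| = 22.80 ✓.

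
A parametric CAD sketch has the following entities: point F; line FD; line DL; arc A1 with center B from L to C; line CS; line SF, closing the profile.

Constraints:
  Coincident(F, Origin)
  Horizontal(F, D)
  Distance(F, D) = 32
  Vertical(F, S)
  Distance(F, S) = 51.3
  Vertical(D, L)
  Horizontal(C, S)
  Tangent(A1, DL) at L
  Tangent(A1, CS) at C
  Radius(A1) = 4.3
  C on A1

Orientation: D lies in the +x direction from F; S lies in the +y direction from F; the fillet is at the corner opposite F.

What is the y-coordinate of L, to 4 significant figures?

47.00

F is at the origin; F and D share the same y with |FD| = 32.0 and D on the +x side, so D = (32.00, 0.000). F and S share the same x with |FS| = 51.3 and S on the +y side, so S = (0.000, 51.30). The virtual corner opposite F is at (32.00, 51.30). The tangent condition forces BL to be normal to DL and tangency of A1 to CS means the radius BC is perpendicular to CS, with radius 4.3, so the center B sits 4.3 in from both sides at B = (27.70, 47.00). That places the tangent points at L = (32.00, 47.00) on DL and C = (27.70, 51.30) on CS. So L.y = 47.00.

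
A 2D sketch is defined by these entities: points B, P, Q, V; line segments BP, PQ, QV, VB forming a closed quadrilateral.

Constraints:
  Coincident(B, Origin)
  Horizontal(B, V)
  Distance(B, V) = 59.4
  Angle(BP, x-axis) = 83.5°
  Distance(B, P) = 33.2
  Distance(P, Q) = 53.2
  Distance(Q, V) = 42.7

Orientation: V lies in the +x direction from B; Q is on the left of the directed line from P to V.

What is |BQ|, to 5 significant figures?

70.414

Checks: |PQ| = 53.20 ✓; |QV| = 42.70 ✓.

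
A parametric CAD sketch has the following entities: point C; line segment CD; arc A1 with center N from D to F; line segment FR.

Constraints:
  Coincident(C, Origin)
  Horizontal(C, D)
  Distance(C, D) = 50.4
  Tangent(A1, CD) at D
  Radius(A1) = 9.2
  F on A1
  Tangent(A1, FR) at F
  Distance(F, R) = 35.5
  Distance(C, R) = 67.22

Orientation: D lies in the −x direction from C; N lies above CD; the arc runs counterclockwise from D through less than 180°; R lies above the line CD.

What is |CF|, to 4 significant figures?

42.91

Checks: |ND| = 9.200 ✓; |NF| = 9.200 ✓; ∠(NF, FR) = 90.00° ✓; |FR| = 35.50 ✓; |CR| = 67.22 ✓.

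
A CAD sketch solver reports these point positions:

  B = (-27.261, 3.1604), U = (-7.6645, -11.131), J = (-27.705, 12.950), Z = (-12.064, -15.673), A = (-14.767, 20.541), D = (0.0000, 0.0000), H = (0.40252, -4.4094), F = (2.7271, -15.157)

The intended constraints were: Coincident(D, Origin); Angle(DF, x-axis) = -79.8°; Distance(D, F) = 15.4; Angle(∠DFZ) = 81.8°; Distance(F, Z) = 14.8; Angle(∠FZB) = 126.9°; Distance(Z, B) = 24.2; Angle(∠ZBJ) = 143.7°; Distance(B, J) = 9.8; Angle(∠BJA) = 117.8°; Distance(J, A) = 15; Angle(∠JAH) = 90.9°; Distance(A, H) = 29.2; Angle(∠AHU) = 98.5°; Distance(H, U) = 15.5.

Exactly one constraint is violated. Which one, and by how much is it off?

Distance(H, U) = 15.5 — off by 5.00.

D = (0.00, 0.00) ✓; DF at -79.80° ✓; |DF| = 15.40 ✓; ∠DFZ = 81.80° ✓; |FZ| = 14.80 ✓; ∠FZB = 126.9° ✓; |ZB| = 24.20 ✓; ∠ZBJ = 143.7° ✓; |BJ| = 9.800 ✓; ∠BJA = 117.8° ✓; |JA| = 15.00 ✓; ∠JAH = 90.90° ✓; |AH| = 29.20 ✓; ∠AHU = 98.50° ✓; |HU| = 10.50 ✗.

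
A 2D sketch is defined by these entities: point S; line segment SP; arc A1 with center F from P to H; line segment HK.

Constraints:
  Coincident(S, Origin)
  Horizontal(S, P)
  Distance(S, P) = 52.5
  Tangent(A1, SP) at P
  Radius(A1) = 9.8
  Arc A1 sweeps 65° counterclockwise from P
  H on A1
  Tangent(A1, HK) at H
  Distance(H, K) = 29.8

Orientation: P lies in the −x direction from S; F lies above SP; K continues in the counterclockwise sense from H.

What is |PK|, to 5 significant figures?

39.093

S is at the origin; S and P share the same y with |SP| = 52.5 and P on the −x side, so P = (-52.500, 0.0000). A1 meets SP tangentially, so FP is at right angles to SP, so F = P + (0, 9.8) = (-52.500, 9.8000). On A1, P sits at bearing -90° from F; a 65° counterclockwise sweep puts H at bearing -25°, so H = F + 9.8·(cos -25°, sin -25°) = (-43.618, 5.6583). Since A1 is tangent to HK there, FH ⟂ HK, so HK runs along (−sin -25°, cos -25°); with |HK| = 29.8, K = (-31.024, 32.666). Then |PK| = |K − P| = 39.093.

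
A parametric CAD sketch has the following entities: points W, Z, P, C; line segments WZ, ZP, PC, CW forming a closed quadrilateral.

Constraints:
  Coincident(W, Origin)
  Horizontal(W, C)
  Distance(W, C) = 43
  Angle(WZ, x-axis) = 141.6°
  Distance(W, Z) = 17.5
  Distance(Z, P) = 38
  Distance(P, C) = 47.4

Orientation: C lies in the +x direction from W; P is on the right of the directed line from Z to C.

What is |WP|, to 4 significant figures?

23.82

W is at the origin; W and C share the same y with |WC| = 43.0 and C in +x, so C = (43.0, 0). WZ runs at 141.6° with |WZ| = 17.5, so Z = (-13.71, 10.87). P is determined by |ZP| = 38.0 and |PC| = 47.4 together: it lies at the intersection of circle(Z, 38.0) and circle(C, 47.4). With |ZC| = 57.75, the foot of the radical line on ZC is 21.92 from Z and the perpendicular offset is √(38.0² − 21.92²) = 31.04. Taking the right-of-ZC solution: P = (1.974, -23.74).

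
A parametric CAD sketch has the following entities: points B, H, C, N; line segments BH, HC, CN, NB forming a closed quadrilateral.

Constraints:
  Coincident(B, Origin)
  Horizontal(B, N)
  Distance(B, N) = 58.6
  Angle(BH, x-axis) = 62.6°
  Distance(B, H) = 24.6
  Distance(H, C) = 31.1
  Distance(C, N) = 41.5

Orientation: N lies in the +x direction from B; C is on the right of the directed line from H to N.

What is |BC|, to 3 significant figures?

19.9

Checks: B = (0.00, 0.00) ✓; |HC| = 31.10 ✓; |CN| = 41.50 ✓.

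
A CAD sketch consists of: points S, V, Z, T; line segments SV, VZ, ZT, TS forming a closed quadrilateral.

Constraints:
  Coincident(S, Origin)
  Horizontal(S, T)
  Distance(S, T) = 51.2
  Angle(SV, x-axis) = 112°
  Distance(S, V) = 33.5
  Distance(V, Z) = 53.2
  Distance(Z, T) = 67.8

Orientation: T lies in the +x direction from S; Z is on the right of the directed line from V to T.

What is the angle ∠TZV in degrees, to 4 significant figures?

70.58°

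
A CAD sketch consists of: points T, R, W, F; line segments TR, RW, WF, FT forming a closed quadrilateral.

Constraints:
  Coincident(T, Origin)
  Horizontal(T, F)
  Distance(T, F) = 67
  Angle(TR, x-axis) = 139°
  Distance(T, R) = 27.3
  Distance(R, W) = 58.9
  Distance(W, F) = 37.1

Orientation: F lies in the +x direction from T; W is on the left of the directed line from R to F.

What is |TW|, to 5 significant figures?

44.577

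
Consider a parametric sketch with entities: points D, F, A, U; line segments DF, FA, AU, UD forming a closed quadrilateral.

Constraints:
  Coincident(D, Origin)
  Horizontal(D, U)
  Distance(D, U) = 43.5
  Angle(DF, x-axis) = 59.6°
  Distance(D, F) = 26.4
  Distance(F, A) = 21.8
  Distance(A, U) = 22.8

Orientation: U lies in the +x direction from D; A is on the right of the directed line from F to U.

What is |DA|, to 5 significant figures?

20.940

Checks: DF at 59.60° ✓; |FA| = 21.80 ✓; |AU| = 22.80 ✓.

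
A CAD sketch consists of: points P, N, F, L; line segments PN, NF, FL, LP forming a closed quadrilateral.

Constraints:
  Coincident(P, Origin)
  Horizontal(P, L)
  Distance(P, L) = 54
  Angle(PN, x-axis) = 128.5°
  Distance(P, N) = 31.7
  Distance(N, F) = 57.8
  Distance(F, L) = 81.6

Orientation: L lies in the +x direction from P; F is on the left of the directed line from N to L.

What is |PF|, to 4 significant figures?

72.85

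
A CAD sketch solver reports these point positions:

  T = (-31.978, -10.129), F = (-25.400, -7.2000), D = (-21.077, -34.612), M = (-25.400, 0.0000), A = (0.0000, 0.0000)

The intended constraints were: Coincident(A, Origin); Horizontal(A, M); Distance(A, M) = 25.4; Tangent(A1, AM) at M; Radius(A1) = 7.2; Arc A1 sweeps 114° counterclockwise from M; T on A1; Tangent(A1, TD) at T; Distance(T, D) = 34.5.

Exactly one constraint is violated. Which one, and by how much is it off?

Distance(T, D) = 34.5 — off by 7.70.

A = (0.00, 0.00) ✓; A.y = 0.00, M.y = 0.00 ✓; |AM| = 25.40 ✓; ∠(FM, MA) = 90.00° ✓; |FM| = 7.200 ✓; bearing(F→T) − bearing(F→M) = 114.0° ✓; |FT| = 7.201 ✓; ∠(FT, TD) = 90.00° ✓; |TD| = 26.80 ✗.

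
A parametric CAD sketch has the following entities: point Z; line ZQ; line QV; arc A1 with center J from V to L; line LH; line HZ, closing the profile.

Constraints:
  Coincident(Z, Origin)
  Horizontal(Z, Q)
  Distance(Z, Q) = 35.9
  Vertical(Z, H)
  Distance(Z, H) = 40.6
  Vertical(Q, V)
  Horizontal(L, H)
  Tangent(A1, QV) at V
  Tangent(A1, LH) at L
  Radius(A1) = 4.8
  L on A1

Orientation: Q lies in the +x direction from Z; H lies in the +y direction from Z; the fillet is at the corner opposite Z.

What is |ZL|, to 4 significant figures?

51.14

Z is at the origin; ZQ is horizontal with |ZQ| = 35.9 and Q on the +x side, so Q = (35.90, 0.000). ZH is vertical with |ZH| = 40.6 and H on the +y side, so H = (0.000, 40.60). The virtual corner opposite Z is at (35.90, 40.60). Tangency of A1 to QV means the radius JV is perpendicular to QV and A1 meets LH tangentially, so JL is at right angles to LH, with radius 4.8, so the center J sits 4.8 in from both sides at J = (31.10, 35.80). That places the tangent points at V = (35.90, 35.80) on QV and L = (31.10, 40.60) on LH. Then |ZL| = |L − Z| = 51.14.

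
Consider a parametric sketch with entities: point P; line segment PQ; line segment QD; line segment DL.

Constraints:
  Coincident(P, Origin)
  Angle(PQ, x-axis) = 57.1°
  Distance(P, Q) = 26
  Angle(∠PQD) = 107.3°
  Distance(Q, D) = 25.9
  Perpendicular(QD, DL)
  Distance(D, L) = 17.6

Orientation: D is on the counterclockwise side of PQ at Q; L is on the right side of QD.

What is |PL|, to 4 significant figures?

54.14

∠PQD = 107.3°, so QD runs at 57.1° + (180° − 107.3°) = 129.8° from the x-axis; with |QD| = 25.9, D = Q + 25.9·(cos 129.8°, sin 129.8°) = (-2.456, 41.73). The perpendicularity gives DL at right angles to QD; with |DL| = 17.6 on the right of QD, L = D + 17.6·(0.7683, 0.6401) = (11.07, 52.99). Then |PL| = |L − P| = 54.14.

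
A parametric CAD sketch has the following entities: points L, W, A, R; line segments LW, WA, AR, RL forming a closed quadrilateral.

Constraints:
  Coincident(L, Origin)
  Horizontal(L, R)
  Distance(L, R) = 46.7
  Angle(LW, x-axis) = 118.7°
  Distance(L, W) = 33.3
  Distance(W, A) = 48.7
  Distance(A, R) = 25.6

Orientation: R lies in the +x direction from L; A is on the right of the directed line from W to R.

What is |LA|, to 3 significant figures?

21.3

L is at the origin; LR is horizontal with |LR| = 46.7 and R in +x, so R = (46.7, 0). LW runs at 118.7° with |LW| = 33.3, so W = (-16.0, 29.2). A is determined by |WA| = 48.7 and |AR| = 25.6 together: it lies at the intersection of circle(W, 48.7) and circle(R, 25.6). With |WR| = 69.2, the foot of the radical line on WR is 47.0 from W and the perpendicular offset is √(48.7² − 47.0²) = 12.8. Taking the right-of-WR solution: A = (21.2, -2.23).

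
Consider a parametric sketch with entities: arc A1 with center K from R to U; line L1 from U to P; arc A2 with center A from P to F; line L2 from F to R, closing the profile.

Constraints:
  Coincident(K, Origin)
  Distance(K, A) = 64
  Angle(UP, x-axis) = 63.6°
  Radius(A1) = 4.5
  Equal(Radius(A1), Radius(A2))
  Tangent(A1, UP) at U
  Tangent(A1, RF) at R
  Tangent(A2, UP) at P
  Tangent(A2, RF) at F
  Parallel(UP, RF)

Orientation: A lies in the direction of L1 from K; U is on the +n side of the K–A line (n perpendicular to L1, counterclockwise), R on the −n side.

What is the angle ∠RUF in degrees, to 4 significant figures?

82.00°

Tangency of A1 to both parallel lines with radius 4.5 puts U and R at K ± 4.5·n: U = (-4.031, 2.001), R = (4.031, -2.001). Equal radii place P and F the same way about A: P = A + 4.5·n = (24.43, 59.33), F = A − 4.5·n = (32.49, 55.32). Then cos ∠RUF = UR·UF / (|UR||UF|), giving 82.00°.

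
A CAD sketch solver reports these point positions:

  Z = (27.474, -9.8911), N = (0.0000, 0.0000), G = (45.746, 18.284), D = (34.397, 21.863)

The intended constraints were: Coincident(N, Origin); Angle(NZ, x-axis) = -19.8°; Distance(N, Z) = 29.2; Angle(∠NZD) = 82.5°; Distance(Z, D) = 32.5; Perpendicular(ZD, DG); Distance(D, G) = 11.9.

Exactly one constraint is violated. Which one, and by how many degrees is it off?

Perpendicular(ZD, DG) — off by 5.20°.

N = (0.00, 0.00) ✓; NZ at -19.80° ✓; |NZ| = 29.20 ✓; ∠NZD = 82.50° ✓; |ZD| = 32.50 ✓; ∠(ZD, DG) = 95.20° ✗; |DG| = 11.90 ✓.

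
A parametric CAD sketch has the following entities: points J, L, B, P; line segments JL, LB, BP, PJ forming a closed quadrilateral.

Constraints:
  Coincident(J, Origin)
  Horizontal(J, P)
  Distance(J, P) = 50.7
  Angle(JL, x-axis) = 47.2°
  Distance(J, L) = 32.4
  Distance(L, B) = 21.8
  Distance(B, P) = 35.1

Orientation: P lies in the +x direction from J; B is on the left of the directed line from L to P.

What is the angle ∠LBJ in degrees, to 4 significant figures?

11.81°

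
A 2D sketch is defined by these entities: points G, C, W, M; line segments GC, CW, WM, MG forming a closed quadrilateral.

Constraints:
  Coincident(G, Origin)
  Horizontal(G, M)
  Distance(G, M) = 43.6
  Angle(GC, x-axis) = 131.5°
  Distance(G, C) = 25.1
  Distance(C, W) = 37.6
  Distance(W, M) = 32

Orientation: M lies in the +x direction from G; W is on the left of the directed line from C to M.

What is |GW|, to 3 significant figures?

30.6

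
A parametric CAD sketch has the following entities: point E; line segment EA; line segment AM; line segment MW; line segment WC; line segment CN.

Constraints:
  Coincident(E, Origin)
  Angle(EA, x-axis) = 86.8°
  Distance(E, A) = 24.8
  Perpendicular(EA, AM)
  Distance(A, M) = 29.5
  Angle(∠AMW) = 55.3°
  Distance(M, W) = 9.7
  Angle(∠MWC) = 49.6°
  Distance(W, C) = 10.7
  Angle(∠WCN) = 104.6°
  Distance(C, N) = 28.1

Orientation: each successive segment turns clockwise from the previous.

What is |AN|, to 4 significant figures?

48.47

∠MWC = 49.6° gives WC at 101.7° from the x-axis; with |WC| = 10.7, C = (22.71, 25.94). ∠WCN = 104.6° gives CN at 26.30° from the x-axis; with |CN| = 28.1, N = (47.90, 38.39). Then |AN| = |N − A| = 48.47.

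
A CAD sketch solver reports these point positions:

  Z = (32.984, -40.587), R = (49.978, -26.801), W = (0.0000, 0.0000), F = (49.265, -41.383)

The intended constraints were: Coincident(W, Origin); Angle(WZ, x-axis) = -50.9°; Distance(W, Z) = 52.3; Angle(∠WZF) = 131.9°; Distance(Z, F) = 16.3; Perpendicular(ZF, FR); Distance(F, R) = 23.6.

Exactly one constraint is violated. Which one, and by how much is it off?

Distance(F, R) = 23.6 — off by 9.00.

W = (0.00, 0.00) ✓; WZ at -50.90° ✓; |WZ| = 52.30 ✓; ∠WZF = 131.9° ✓; |ZF| = 16.30 ✓; ∠(ZF, FR) = 90.00° ✓; |FR| = 14.60 ✗.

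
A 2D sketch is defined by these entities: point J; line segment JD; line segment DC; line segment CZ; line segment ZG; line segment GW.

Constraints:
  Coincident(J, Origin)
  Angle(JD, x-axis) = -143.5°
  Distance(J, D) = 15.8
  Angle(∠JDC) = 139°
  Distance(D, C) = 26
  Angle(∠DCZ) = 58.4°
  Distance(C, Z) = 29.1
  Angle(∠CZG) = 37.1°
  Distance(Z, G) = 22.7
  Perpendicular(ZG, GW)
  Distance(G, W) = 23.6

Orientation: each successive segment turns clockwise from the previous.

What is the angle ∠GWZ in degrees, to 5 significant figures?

43.886°

∠CZG = 37.1° gives ZG at -89.000° from the x-axis; with |ZG| = 22.7, G = (-21.079, -6.5423). ZG is perpendicular to GW, so GW runs at -179.00°; with |GW| = 23.6, W = (-44.675, -6.9542). Then cos ∠GWZ = WG·WZ / (|WG||WZ|), giving 43.886°.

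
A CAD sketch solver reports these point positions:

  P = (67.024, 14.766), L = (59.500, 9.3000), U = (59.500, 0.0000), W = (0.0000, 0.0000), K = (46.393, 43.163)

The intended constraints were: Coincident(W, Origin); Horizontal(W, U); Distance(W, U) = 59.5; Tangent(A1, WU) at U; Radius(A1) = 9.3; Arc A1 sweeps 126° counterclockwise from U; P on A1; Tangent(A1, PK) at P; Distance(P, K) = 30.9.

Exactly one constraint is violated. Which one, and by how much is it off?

Distance(P, K) = 30.9 — off by 4.20.

W = (0.00, 0.00) ✓; W.y = 0.00, U.y = 0.00 ✓; |WU| = 59.50 ✓; ∠(LU, UW) = 90.00° ✓; |LU| = 9.300 ✓; bearing(L→P) − bearing(L→U) = 126.0° ✓; |LP| = 9.300 ✓; ∠(LP, PK) = 90.00° ✓; |PK| = 35.10 ✗.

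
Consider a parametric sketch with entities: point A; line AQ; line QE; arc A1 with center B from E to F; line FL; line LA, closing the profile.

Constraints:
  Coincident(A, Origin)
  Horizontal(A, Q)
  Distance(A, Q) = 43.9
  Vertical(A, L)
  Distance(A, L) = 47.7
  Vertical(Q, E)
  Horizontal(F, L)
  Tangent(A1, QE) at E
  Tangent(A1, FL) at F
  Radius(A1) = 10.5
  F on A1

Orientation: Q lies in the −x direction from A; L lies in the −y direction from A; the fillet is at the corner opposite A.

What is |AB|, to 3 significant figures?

50.0

A is at the origin; A and Q share the same y with |AQ| = 43.9 and Q on the −x side, so Q = (-43.9, 0.00). AL is vertical with |AL| = 47.7 and L on the −y side, so L = (0.00, -47.7). The virtual corner opposite A is at (-43.9, -47.7). Since A1 is tangent to QE there, BE ⟂ QE and the tangent condition forces BF to be normal to FL, with radius 10.5, so the center B sits 10.5 in from both sides at B = (-33.4, -37.2). Then |AB| = |B − A| = 50.0.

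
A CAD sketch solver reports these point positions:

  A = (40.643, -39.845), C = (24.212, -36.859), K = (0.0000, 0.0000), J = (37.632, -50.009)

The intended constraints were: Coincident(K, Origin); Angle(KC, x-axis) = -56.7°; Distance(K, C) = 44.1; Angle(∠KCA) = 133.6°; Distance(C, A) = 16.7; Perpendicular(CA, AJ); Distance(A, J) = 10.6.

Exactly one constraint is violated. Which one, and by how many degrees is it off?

Perpendicular(CA, AJ) — off by 6.20°.

K = (0.00, 0.00) ✓; KC at -56.70° ✓; |KC| = 44.10 ✓; ∠KCA = 133.6° ✓; |CA| = 16.70 ✓; ∠(CA, AJ) = 96.20° ✗; |AJ| = 10.60 ✓.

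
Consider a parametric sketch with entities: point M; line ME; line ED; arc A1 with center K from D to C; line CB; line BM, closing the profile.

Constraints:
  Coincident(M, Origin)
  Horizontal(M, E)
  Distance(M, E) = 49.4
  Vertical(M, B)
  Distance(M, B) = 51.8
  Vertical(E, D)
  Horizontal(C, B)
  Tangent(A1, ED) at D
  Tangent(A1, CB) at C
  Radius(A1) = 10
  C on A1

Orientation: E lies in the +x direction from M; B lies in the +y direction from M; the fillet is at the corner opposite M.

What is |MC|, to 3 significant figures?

65.1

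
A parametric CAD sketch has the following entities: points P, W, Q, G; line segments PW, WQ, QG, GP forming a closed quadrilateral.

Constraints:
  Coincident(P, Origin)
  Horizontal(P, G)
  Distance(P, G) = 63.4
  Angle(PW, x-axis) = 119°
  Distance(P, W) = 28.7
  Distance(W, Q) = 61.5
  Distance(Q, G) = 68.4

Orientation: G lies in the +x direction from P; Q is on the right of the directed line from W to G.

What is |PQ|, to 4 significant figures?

33.98

Checks: |WQ| = 61.50 ✓; |QG| = 68.40 ✓.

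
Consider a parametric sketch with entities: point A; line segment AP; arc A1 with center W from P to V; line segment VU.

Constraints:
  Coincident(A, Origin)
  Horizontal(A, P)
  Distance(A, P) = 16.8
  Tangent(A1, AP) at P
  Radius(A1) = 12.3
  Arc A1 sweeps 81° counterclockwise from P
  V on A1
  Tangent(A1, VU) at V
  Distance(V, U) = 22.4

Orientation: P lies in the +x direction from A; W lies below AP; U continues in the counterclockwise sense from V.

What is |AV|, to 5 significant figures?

11.371

The tangent condition forces WP to be normal to AP, so W = P + (0, -12.3) = (16.800, -12.300). On A1, P sits at bearing 90° from W; an 81° counterclockwise sweep puts V at bearing 171°, so V = W + 12.3·(cos 171°, sin 171°) = (4.6514, -10.376). Then |AV| = |V − A| = 11.371.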